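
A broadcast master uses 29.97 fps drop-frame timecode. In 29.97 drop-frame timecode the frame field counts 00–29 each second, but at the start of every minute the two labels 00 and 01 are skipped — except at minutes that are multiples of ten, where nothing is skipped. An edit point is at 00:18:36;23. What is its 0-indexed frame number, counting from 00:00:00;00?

Complete 10-minute blocks: 1, each 17982 frames → 17982.
Remaining 8 whole minutes in the current block: 1800 + 7 × 1798 = 14386 frames.
Within the current minute: 36 × 30 + 23 − 2 = 1101 (labels ;00/;01 skipped at this minute). Total = 17982 + 14386 + 1101 = 33469.

33469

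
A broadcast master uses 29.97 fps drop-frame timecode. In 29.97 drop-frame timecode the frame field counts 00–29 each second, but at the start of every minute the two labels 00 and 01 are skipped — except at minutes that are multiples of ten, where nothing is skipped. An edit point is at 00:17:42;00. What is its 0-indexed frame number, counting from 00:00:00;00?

As if non-drop at 30 labels/s: (0 × 3600 + 17 × 60 + 42) × 30 + 0 = 31860.
Minute boundaries passed: 17; those not divisible by 10: 17 − 1 = 16; dropped labels = 2 × 16 = 32.
Actual frame index = 31860 − 32 = 31828.

31828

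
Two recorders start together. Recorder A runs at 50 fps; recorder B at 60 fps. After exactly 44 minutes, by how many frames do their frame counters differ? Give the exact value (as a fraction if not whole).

26400 frames

44 min = 2640 s.
A emits 50 × 2640 = 132000 frames; B emits 60 × 2640 = 158400.
Difference = 26400 frames; B is ahead of A.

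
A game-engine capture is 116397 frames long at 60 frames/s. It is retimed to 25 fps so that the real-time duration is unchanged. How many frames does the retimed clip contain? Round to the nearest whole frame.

48499 frames

Frames at target rate = 116397 × (25) / (60) = 193995/4 ≈ 48498.750.
Nearest whole frame: 48499.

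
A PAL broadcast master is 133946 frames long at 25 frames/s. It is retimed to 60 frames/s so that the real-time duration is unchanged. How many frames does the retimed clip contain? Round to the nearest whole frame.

321470 frames

Frames at target rate = 133946 × (60) / (25) = 1607352/5 ≈ 321470.400.
Nearest whole frame: 321470.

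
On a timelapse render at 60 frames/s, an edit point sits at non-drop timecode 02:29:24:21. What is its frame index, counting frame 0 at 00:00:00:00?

Total seconds to the label: (2 × 3600 + 29 × 60 + 24) = 8964.
Frame index = 8964 × 60 + 21 = 537861.

frame 537861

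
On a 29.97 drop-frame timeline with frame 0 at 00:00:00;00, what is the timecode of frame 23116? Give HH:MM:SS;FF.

00:12:51;08

Each 10-minute DF block holds 10 × 60 × 30 − 9 × 2 = 17982 frames. 23116 ÷ 17982 → 1 full block, remainder 5134.
Within the partial block the first minute is 1800 frames and each further minute 1798, so 2 further minute boundaries passed. Total skipped labels = 18 × 1 + 2 × 2 = 22.
Non-drop label index = 23116 + 22 = 23138; at 30 labels/s that is 00:12:51:08, i.e. DF 00:12:51;08.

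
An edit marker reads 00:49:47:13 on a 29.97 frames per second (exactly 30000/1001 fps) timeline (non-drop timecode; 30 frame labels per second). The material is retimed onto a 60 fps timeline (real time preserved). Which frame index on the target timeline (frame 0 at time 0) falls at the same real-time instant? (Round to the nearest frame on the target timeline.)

frame 179425

Source frame index: (0×3600 + 49×60 + 47) × 30 + 13 = 89623.
Real time: 89623 / (30000/1001) = 89712623/30000 s.
Target frame: (89712623/30000) × (60) = 89712623/500 ≈ 179425.246 → 179425.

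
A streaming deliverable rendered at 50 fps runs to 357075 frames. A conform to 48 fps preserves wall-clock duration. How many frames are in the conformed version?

342792 frames

Frames at target rate = 357075 × (48) / (50) = 342792.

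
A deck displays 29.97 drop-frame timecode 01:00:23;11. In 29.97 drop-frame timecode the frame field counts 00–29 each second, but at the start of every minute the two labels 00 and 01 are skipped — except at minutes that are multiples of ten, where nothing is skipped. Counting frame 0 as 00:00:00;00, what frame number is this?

108593

Complete 10-minute blocks: 6, each 17982 frames → 107892.
Remaining 0 whole minutes in the current block: 0 frames.
Within the current minute: 23 × 30 + 11 = 701. Total = 107892 + 0 + 701 = 108593.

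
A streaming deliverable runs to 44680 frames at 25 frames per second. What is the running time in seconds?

1787.2 seconds

Running time = 44680 / (25) = 1787.2 s.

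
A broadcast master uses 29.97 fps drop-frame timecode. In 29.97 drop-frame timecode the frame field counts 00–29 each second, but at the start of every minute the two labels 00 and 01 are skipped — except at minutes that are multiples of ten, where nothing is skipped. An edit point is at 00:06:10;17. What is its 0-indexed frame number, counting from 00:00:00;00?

11105

As if non-drop at 30 labels/s: (0 × 3600 + 6 × 60 + 10) × 30 + 17 = 11117.
Minute boundaries passed: 6; those not divisible by 10: 6 − 0 = 6; dropped labels = 2 × 6 = 12.
Actual frame index = 11117 − 12 = 11105.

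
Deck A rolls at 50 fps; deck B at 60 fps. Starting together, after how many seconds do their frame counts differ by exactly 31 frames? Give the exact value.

The gap grows by |60 − 50| = 10 frames per second.
Time for a 31-frame gap: 31 ÷ (10) = 3.1 s.

3.1 seconds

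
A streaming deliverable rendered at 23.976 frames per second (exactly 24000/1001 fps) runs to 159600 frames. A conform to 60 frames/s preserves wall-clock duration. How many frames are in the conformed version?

Target frames = source frames × (target rate / source rate) = 159600 × (60)/(24000/1001) = 159600 × 1001/400 = 399399.

399399 frames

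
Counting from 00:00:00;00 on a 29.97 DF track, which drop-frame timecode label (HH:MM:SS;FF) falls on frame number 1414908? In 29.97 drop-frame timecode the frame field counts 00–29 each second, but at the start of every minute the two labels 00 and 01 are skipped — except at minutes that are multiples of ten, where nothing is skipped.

13:06:50;24

Ten DF minutes hold 17982 frames, so frame 1414908 lies in block 78 (frames 1402596–1420577) with 12312 frames into that block.
The block's first minute is 1800 frames and the rest 1798 each; 12312 frames reaches minute 6, so 78 × 18 + 6 × 2 = 1416 labels have been skipped so far.
Adding those back, label number 1414908 + 1416 = 1416324 at 30 labels/s is 47210 s + 24 f = 13 h 6 min 50 s frame 24, i.e. 13:06:50;24.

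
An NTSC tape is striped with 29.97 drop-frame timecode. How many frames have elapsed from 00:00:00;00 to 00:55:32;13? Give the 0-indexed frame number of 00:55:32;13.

Complete 10-minute blocks: 5, each 17982 frames → 89910.
Remaining 5 whole minutes in the current block: 1800 + 4 × 1798 = 8992 frames.
Within the current minute: 32 × 30 + 13 − 2 = 971 (labels ;00/;01 skipped at this minute). Total = 89910 + 8992 + 971 = 99873.

99873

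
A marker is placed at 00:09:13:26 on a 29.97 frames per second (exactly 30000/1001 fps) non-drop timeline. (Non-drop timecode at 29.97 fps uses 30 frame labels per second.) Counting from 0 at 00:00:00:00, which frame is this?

frame 16616

Total seconds to the label: (0 × 3600 + 9 × 60 + 13) = 553.
Frame index = 553 × 30 + 26 = 16616.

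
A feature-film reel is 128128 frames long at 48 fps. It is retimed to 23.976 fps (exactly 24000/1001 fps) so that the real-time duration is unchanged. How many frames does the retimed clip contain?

Target frames = source frames × (target rate / source rate) = 128128 × (24000/1001)/(48) = 128128 × 500/1001 = 64000.

64000 frames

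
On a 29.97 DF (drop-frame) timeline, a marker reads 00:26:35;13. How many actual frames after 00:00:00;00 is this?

47815

As if non-drop at 30 labels/s: (0 × 3600 + 26 × 60 + 35) × 30 + 13 = 47863.
Minute boundaries passed: 26; those not divisible by 10: 26 − 2 = 24; dropped labels = 2 × 24 = 48.
Actual frame index = 47863 − 48 = 47815.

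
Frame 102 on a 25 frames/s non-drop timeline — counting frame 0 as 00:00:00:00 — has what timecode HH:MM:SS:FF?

00:00:04:02

102 ÷ 25 = 4 full seconds, remainder 2 frames.
4 s = 0 h 0 min 4 s.
Timecode: 00:00:04:02.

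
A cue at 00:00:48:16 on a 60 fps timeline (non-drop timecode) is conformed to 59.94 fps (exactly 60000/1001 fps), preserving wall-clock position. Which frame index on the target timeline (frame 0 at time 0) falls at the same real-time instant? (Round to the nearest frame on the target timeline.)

frame 2893

Source frame index: (0×3600 + 0×60 + 48) × 60 + 16 = 2896.
Real time: 2896 / (60) = 724/15 s.
Target frame: (724/15) × (60000/1001) = 2896000/1001 ≈ 2893.107 → 2893.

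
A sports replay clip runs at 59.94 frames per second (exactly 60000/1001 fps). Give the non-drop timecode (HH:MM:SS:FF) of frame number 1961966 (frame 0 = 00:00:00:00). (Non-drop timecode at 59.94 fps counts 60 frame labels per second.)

09:04:59:26

1961966 ÷ 60 = 32699 full seconds, remainder 26 frames.
32699 s = 9 h 4 min 59 s.
Timecode: 09:04:59:26.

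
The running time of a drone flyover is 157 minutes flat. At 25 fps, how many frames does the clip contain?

235500 frames

157 min = 9420 s.
Frames = 9420 × 25 = 235500.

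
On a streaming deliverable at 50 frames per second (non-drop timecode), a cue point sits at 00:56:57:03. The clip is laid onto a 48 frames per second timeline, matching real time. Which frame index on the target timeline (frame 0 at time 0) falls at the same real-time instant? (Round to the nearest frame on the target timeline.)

Source frame index: (0×3600 + 56×60 + 57) × 50 + 3 = 170853.
Real time: 170853 / (50) = 170853/50 s.
Target frame: (170853/50) × (48) = 4100472/25 ≈ 164018.880 → 164019.

frame 164019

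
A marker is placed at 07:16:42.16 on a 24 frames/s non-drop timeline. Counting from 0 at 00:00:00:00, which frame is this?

Total seconds to the label: (7 × 3600 + 16 × 60 + 42) = 26202.
Frame index = 26202 × 24 + 16 = 628864.

628864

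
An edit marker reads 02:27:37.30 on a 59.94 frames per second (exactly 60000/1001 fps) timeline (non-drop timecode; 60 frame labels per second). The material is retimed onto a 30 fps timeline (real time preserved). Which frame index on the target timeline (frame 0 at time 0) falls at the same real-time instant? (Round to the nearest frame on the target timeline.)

Source frame index: (2×3600 + 27×60 + 37) × 60 + 30 = 531450.
Real time: 531450 / (60000/1001) = 3546543/400 s.
Target frame: (3546543/400) × (30) = 10639629/40 ≈ 265990.725 → 265991.

frame 265991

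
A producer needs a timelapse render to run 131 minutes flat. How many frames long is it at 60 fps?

471600 frames

131 min = 7860 s.
Frames = 7860 × 60 = 471600.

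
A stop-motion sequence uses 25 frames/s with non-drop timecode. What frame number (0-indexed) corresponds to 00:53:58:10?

Total seconds to the label: (0 × 3600 + 53 × 60 + 58) = 3238.
Frame index = 3238 × 25 + 10 = 80960.

frame 80960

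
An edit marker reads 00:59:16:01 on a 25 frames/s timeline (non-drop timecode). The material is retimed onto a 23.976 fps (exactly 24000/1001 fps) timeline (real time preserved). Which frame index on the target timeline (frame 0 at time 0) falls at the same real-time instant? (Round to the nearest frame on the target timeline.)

Source frame index: (0×3600 + 59×60 + 16) × 25 + 1 = 88901.
Real time: 88901 / (25) = 88901/25 s.
Target frame: (88901/25) × (24000/1001) = 85344960/1001 ≈ 85259.700 → 85260.

frame 85260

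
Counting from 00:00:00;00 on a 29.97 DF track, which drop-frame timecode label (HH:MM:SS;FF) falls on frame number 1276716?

Each 10-minute DF block holds 10 × 60 × 30 − 9 × 2 = 17982 frames. 1276716 ÷ 17982 → 70 full blocks, remainder 17976.
Within the partial block the first minute is 1800 frames and each further minute 1798, so 9 further minute boundaries passed. Total skipped labels = 18 × 70 + 2 × 9 = 1278.
Non-drop label index = 1276716 + 1278 = 1277994; at 30 labels/s that is 11:49:59:24, i.e. DF 11:49:59;24.

11:49:59;24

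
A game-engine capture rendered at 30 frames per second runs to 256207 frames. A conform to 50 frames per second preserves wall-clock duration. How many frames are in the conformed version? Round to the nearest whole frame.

Frames at target rate = 256207 × (50) / (30) = 1281035/3 ≈ 427011.667.
Nearest whole frame: 427012.

427012 frames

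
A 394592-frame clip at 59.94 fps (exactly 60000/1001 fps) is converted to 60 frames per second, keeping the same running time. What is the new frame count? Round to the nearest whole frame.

Frames at target rate = 394592 × (60) / (60000/1001) = 49373324/125 ≈ 394986.592.
Nearest whole frame: 394987.

394987 frames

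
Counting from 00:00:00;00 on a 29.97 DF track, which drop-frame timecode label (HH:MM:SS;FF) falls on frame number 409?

Ten DF minutes hold 17982 frames, so frame 409 lies in block 0 (frames 0–17981) with 409 frames into that block.
The block's first minute is 1800 frames and the rest 1798 each; 409 frames reaches minute 0, so 0 × 18 + 0 × 2 = 0 labels have been skipped so far.
Adding those back, label number 409 + 0 = 409 at 30 labels/s is 13 s + 19 f = 0 h 0 min 13 s frame 19, i.e. 00:00:13;19.

00:00:13;19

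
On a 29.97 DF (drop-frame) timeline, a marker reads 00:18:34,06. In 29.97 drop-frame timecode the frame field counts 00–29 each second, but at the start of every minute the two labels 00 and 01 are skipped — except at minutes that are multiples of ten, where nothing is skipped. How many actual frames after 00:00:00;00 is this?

33392

As if non-drop at 30 labels/s: (0 × 3600 + 18 × 60 + 34) × 30 + 6 = 33426.
Minute boundaries passed: 18; those not divisible by 10: 18 − 1 = 17; dropped labels = 2 × 17 = 34.
Actual frame index = 33426 − 34 = 33392.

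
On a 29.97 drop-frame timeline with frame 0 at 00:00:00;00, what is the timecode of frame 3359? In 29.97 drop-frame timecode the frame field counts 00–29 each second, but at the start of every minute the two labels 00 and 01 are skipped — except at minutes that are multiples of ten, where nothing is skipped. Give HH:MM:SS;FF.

00:01:52;01

Ten DF minutes hold 17982 frames, so frame 3359 lies in block 0 (frames 0–17981) with 3359 frames into that block.
The block's first minute is 1800 frames and the rest 1798 each; 3359 frames reaches minute 1, so 0 × 18 + 1 × 2 = 2 labels have been skipped so far.
Adding those back, label number 3359 + 2 = 3361 at 30 labels/s is 112 s + 1 f = 0 h 1 min 52 s frame 1, i.e. 00:01:52;01.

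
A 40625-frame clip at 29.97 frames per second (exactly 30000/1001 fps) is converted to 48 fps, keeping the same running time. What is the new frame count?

65065 frames

Target frames = source frames × (target rate / source rate) = 40625 × (48)/(30000/1001) = 40625 × 1001/625 = 65065.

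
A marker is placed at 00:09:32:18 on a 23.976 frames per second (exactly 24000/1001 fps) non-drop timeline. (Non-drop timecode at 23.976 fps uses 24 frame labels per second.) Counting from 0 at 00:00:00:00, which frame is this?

Total seconds to the label: (0 × 3600 + 9 × 60 + 32) = 572.
Frame index = 572 × 24 + 18 = 13746.

13746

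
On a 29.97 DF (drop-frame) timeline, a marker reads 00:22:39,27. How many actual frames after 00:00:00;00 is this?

As if non-drop at 30 labels/s: (0 × 3600 + 22 × 60 + 39) × 30 + 27 = 40797.
Minute boundaries passed: 22; those not divisible by 10: 22 − 2 = 20; dropped labels = 2 × 20 = 40.
Actual frame index = 40797 − 40 = 40757.

40757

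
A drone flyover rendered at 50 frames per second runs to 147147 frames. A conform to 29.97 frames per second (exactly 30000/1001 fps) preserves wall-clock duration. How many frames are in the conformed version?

Target frames = source frames × (target rate / source rate) = 147147 × (30000/1001)/(50) = 147147 × 600/1001 = 88200.

88200 frames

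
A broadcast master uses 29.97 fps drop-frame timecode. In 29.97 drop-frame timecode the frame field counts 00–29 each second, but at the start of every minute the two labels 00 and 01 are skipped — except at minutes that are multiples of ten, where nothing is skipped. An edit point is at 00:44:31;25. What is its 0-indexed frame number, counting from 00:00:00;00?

As if non-drop at 30 labels/s: (0 × 3600 + 44 × 60 + 31) × 30 + 25 = 80155.
Minute boundaries passed: 44; those not divisible by 10: 44 − 4 = 40; dropped labels = 2 × 40 = 80.
Actual frame index = 80155 − 80 = 80075.

80075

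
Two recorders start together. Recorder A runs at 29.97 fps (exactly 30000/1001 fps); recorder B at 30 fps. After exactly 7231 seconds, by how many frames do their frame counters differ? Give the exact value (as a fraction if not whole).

30990/143 frames

A emits 30000/1001 × 7231 = 30990000/143 frames; B emits 30 × 7231 = 216930.
Difference = 30990/143 frames (≈ 216.7133); B is ahead of A.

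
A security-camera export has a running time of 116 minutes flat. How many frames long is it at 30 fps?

208800 frames

116 min = 6960 s.
Frames = 6960 × 30 = 208800.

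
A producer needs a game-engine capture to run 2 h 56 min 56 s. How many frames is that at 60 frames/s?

636960 frames

2 h 56 min 56 s = 10616 s.
Frames = 10616 × 60 = 636960.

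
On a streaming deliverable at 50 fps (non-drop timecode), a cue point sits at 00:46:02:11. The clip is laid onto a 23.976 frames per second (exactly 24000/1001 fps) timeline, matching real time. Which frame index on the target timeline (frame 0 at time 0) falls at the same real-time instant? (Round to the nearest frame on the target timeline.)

Source frame index: (0×3600 + 46×60 + 2) × 50 + 11 = 138111.
Real time: 138111 / (50) = 138111/50 s.
Target frame: (138111/50) × (24000/1001) = 66293280/1001 ≈ 66227.053 → 66227.

frame 66227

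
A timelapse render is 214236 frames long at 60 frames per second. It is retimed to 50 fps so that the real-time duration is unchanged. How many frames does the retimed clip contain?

Target frames = source frames × (target rate / source rate) = 214236 × (50)/(60) = 214236 × 5/6 = 178530.

178530 frames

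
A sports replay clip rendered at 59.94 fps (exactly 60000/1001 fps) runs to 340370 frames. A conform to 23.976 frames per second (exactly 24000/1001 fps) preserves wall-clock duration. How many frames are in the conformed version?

136148 frames

Target frames = source frames × (target rate / source rate) = 340370 × (24000/1001)/(60000/1001) = 340370 × 2/5 = 136148.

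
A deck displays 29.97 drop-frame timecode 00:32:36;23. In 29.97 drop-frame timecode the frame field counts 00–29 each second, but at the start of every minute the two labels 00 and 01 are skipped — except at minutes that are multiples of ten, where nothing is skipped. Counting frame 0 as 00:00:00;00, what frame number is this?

58645

As if non-drop at 30 labels/s: (0 × 3600 + 32 × 60 + 36) × 30 + 23 = 58703.
Minute boundaries passed: 32; those not divisible by 10: 32 − 3 = 29; dropped labels = 2 × 29 = 58.
Actual frame index = 58703 − 58 = 58645.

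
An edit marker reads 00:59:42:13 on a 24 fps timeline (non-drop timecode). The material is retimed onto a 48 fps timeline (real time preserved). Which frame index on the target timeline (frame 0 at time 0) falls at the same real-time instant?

frame 171962

Source frame index: (0×3600 + 59×60 + 42) × 24 + 13 = 85981.
Real time: 85981 / (24) = 85981/24 s.
Target frame: (85981/24) × (48) = 171962.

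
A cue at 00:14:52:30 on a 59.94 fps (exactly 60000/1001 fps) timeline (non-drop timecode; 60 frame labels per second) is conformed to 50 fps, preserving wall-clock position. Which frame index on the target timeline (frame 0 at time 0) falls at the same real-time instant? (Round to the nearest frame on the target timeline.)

Source frame index: (0×3600 + 14×60 + 52) × 60 + 30 = 53550.
Real time: 53550 / (60000/1001) = 357357/400 s.
Target frame: (357357/400) × (50) = 357357/8 ≈ 44669.625 → 44670.

frame 44670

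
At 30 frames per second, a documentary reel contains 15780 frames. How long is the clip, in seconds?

526 seconds

Running time = 15780 / (30) = 526 s.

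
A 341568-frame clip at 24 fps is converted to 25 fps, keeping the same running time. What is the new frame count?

355800 frames

Target frames = source frames × (target rate / source rate) = 341568 × (25)/(24) = 341568 × 25/24 = 355800.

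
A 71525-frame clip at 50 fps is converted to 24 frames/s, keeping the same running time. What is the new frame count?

34332 frames

Target frames = source frames × (target rate / source rate) = 71525 × (24)/(50) = 71525 × 12/25 = 34332.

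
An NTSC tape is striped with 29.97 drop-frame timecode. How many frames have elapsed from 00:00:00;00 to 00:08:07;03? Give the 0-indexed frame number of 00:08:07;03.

Complete 10-minute blocks: 0, each 17982 frames → 0.
Remaining 8 whole minutes in the current block: 1800 + 7 × 1798 = 14386 frames.
Within the current minute: 7 × 30 + 3 − 2 = 211 (labels ;00/;01 skipped at this minute). Total = 0 + 14386 + 211 = 14597.

14597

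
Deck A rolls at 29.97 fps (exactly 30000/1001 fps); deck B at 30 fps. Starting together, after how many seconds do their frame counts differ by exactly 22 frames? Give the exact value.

The gap grows by |30 − 30000/1001| = 30/1001 frames per second.
Time for a 22-frame gap: 22 ÷ (30/1001) = 11011/15 s.

11011/15 seconds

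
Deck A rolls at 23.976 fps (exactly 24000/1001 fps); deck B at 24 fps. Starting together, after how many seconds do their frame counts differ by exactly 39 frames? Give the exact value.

1626.625 seconds

The gap grows by |24 − 24000/1001| = 24/1001 frames per second.
Time for a 39-frame gap: 39 ÷ (24/1001) = 1626.625 s.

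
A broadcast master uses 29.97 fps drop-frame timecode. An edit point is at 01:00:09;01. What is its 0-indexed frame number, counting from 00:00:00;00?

Complete 10-minute blocks: 6, each 17982 frames → 107892.
Remaining 0 whole minutes in the current block: 0 frames.
Within the current minute: 9 × 30 + 1 = 271. Total = 107892 + 0 + 271 = 108163.

108163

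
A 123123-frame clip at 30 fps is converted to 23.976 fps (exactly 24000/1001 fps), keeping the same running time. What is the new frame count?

Target frames = source frames × (target rate / source rate) = 123123 × (24000/1001)/(30) = 123123 × 800/1001 = 98400.

98400 frames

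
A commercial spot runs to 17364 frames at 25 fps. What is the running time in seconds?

Running time = 17364 / (25) = 694.56 s.

694.56 seconds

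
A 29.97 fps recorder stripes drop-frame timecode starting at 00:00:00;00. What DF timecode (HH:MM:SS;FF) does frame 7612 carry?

00:04:14;00

Each 10-minute DF block holds 10 × 60 × 30 − 9 × 2 = 17982 frames. 7612 ÷ 17982 → 0 full blocks, remainder 7612.
Within the partial block the first minute is 1800 frames and each further minute 1798, so 4 further minute boundaries passed. Total skipped labels = 18 × 0 + 2 × 4 = 8.
Non-drop label index = 7612 + 8 = 7620; at 30 labels/s that is 00:04:14:00, i.e. DF 00:04:14;00.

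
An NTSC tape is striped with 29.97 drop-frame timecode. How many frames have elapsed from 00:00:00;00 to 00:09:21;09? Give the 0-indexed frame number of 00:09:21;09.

16821

Complete 10-minute blocks: 0, each 17982 frames → 0.
Remaining 9 whole minutes in the current block: 1800 + 8 × 1798 = 16184 frames.
Within the current minute: 21 × 30 + 9 − 2 = 637 (labels ;00/;01 skipped at this minute). Total = 0 + 16184 + 637 = 16821.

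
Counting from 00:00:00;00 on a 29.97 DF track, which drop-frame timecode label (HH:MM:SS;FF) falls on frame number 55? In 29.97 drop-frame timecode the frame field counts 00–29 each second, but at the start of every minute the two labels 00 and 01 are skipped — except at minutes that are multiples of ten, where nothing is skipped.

00:00:01;25

Each 10-minute DF block holds 10 × 60 × 30 − 9 × 2 = 17982 frames. 55 ÷ 17982 → 0 full blocks, remainder 55.
Within the partial block the first minute is 1800 frames and each further minute 1798, so 0 further minute boundaries passed. Total skipped labels = 18 × 0 + 2 × 0 = 0.
Non-drop label index = 55 + 0 = 55; at 30 labels/s that is 00:00:01:25, i.e. DF 00:00:01;25.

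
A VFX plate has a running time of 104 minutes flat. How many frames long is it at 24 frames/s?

104 min = 6240 s.
Frames = 6240 × 24 = 149760.

149760 frames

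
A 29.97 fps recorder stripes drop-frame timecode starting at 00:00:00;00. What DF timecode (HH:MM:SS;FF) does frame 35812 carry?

00:19:54;28

Each 10-minute DF block holds 10 × 60 × 30 − 9 × 2 = 17982 frames. 35812 ÷ 17982 → 1 full block, remainder 17830.
Within the partial block the first minute is 1800 frames and each further minute 1798, so 9 further minute boundaries passed. Total skipped labels = 18 × 1 + 2 × 9 = 36.
Non-drop label index = 35812 + 36 = 35848; at 30 labels/s that is 00:19:54:28, i.e. DF 00:19:54;28.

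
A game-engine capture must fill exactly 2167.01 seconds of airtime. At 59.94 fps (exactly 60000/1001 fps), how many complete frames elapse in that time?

129890 frames

Frames = 2167.01 × 60000/1001 = 130020600/1001 ≈ 129890.7093.
Complete frames: 129890.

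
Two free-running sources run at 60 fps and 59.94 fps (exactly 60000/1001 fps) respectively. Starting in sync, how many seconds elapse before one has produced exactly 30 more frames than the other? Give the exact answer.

The gap grows by |60000/1001 − 60| = 60/1001 frames per second.
Time for a 30-frame gap: 30 ÷ (60/1001) = 500.5 s.

500.5 seconds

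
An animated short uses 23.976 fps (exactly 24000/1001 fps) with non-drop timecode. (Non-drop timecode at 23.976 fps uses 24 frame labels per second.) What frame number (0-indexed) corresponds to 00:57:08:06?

Total seconds to the label: (0 × 3600 + 57 × 60 + 8) = 3428.
Frame index = 3428 × 24 + 6 = 82278.

82278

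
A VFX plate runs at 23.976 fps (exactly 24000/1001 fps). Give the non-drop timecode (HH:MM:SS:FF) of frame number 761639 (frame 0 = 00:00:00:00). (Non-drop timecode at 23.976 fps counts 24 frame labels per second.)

08:48:54:23

761639 ÷ 24 = 31734 full seconds, remainder 23 frames.
31734 s = 8 h 48 min 54 s.
Timecode: 08:48:54:23.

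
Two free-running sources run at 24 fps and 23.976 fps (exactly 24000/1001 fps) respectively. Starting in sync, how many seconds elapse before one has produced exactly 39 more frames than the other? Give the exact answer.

1626.625 seconds

The gap grows by |24000/1001 − 24| = 24/1001 frames per second.
Time for a 39-frame gap: 39 ÷ (24/1001) = 1626.625 s.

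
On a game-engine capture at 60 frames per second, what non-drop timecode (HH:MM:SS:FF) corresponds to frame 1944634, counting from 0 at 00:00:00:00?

09:00:10:34

1944634 ÷ 60 = 32410 full seconds, remainder 34 frames.
32410 s = 9 h 0 min 10 s.
Timecode: 09:00:10:34.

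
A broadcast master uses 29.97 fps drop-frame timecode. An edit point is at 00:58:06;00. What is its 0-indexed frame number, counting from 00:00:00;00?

104474

As if non-drop at 30 labels/s: (0 × 3600 + 58 × 60 + 6) × 30 + 0 = 104580.
Minute boundaries passed: 58; those not divisible by 10: 58 − 5 = 53; dropped labels = 2 × 53 = 106.
Actual frame index = 104580 − 106 = 104474.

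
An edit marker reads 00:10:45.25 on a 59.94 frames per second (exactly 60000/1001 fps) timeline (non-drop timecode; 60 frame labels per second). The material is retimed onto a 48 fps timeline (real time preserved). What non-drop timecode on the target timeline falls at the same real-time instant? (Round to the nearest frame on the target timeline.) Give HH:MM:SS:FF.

Source frame index: (0×3600 + 10×60 + 45) × 60 + 25 = 38725.
Real time: 38725 / (60000/1001) = 1550549/2400 s.
Target frame: (1550549/2400) × (48) = 1550549/50 ≈ 31010.980 → 31011.
At 48 labels/s: frame 31011 → 00:10:46:03.

00:10:46:03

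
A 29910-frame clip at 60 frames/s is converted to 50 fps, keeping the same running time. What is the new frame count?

Target frames = source frames × (target rate / source rate) = 29910 × (50)/(60) = 29910 × 5/6 = 24925.

24925 frames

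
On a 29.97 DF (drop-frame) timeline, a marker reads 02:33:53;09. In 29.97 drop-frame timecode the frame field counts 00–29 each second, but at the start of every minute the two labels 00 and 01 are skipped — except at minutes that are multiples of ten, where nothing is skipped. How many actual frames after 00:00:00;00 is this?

276723

As if non-drop at 30 labels/s: (2 × 3600 + 33 × 60 + 53) × 30 + 9 = 276999.
Minute boundaries passed: 153; those not divisible by 10: 153 − 15 = 138; dropped labels = 2 × 138 = 276.
Actual frame index = 276999 − 276 = 276723.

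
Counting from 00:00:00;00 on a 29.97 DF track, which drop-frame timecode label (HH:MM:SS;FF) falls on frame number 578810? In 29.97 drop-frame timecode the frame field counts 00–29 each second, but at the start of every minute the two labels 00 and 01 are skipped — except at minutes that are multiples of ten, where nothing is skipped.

05:21:52;28

Ten DF minutes hold 17982 frames, so frame 578810 lies in block 32 (frames 575424–593405) with 3386 frames into that block.
The block's first minute is 1800 frames and the rest 1798 each; 3386 frames reaches minute 1, so 32 × 18 + 1 × 2 = 578 labels have been skipped so far.
Adding those back, label number 578810 + 578 = 579388 at 30 labels/s is 19312 s + 28 f = 5 h 21 min 52 s frame 28, i.e. 05:21:52;28.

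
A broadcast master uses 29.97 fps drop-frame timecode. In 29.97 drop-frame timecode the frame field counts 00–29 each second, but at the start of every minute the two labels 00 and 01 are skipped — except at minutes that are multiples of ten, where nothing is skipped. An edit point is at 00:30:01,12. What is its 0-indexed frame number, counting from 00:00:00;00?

As if non-drop at 30 labels/s: (0 × 3600 + 30 × 60 + 1) × 30 + 12 = 54042.
Minute boundaries passed: 30; those not divisible by 10: 30 − 3 = 27; dropped labels = 2 × 27 = 54.
Actual frame index = 54042 − 54 = 53988.

53988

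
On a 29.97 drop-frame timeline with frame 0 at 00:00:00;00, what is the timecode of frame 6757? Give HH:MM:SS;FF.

00:03:45;13

Each 10-minute DF block holds 10 × 60 × 30 − 9 × 2 = 17982 frames. 6757 ÷ 17982 → 0 full blocks, remainder 6757.
Within the partial block the first minute is 1800 frames and each further minute 1798, so 3 further minute boundaries passed. Total skipped labels = 18 × 0 + 2 × 3 = 6.
Non-drop label index = 6757 + 6 = 6763; at 30 labels/s that is 00:03:45:13, i.e. DF 00:03:45;13.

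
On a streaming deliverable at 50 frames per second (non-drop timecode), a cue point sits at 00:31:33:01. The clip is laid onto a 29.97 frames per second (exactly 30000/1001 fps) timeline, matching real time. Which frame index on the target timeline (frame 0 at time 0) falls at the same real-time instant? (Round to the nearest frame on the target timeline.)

Source frame index: (0×3600 + 31×60 + 33) × 50 + 1 = 94651.
Real time: 94651 / (50) = 94651/50 s.
Target frame: (94651/50) × (30000/1001) = 56790600/1001 ≈ 56733.866 → 56734.

frame 56734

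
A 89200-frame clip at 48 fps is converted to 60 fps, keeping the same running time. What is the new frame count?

Target frames = source frames × (target rate / source rate) = 89200 × (60)/(48) = 89200 × 5/4 = 111500.

111500 frames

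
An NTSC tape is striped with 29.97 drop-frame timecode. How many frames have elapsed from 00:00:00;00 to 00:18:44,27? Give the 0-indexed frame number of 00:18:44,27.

33713

Complete 10-minute blocks: 1, each 17982 frames → 17982.
Remaining 8 whole minutes in the current block: 1800 + 7 × 1798 = 14386 frames.
Within the current minute: 44 × 30 + 27 − 2 = 1345 (labels ;00/;01 skipped at this minute). Total = 17982 + 14386 + 1345 = 33713.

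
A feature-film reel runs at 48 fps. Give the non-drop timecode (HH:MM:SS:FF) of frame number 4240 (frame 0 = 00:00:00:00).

4240 ÷ 48 = 88 full seconds, remainder 16 frames.
88 s = 0 h 1 min 28 s.
Timecode: 00:01:28:16.

00:01:28:16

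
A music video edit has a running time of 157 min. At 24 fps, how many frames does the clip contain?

157 min = 9420 s.
Frames = 9420 × 24 = 226080.

226080 frames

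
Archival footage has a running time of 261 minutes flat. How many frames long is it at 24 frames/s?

375840 frames

261 min = 15660 s.
Frames = 15660 × 24 = 375840.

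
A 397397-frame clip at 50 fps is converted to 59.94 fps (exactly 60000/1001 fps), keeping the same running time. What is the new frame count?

Target frames = source frames × (target rate / source rate) = 397397 × (60000/1001)/(50) = 397397 × 1200/1001 = 476400.

476400 frames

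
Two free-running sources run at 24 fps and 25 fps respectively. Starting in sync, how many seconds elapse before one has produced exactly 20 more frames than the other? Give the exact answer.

The gap grows by |25 − 24| = 1 frame per second.
Time for a 20-frame gap: 20 ÷ (1) = 20 s.

20 seconds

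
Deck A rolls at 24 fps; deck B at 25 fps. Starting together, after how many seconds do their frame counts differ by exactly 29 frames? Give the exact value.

The gap grows by |25 − 24| = 1 frame per second.
Time for a 29-frame gap: 29 ÷ (1) = 29 s.

29 seconds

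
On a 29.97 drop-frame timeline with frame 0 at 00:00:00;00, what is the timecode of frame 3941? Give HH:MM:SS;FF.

00:02:11;15

Ten DF minutes hold 17982 frames, so frame 3941 lies in block 0 (frames 0–17981) with 3941 frames into that block.
The block's first minute is 1800 frames and the rest 1798 each; 3941 frames reaches minute 2, so 0 × 18 + 2 × 2 = 4 labels have been skipped so far.
Adding those back, label number 3941 + 4 = 3945 at 30 labels/s is 131 s + 15 f = 0 h 2 min 11 s frame 15, i.e. 00:02:11;15.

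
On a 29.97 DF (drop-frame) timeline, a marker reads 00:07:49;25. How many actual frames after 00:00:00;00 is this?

Complete 10-minute blocks: 0, each 17982 frames → 0.
Remaining 7 whole minutes in the current block: 1800 + 6 × 1798 = 12588 frames.
Within the current minute: 49 × 30 + 25 − 2 = 1493 (labels ;00/;01 skipped at this minute). Total = 0 + 12588 + 1493 = 14081.

14081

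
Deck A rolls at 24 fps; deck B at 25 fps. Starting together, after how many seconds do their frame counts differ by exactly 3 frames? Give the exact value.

The gap grows by |25 − 24| = 1 frame per second.
Time for a 3-frame gap: 3 ÷ (1) = 3 s.

3 seconds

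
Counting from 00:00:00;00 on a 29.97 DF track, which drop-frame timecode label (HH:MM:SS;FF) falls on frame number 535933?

Each 10-minute DF block holds 10 × 60 × 30 − 9 × 2 = 17982 frames. 535933 ÷ 17982 → 29 full blocks, remainder 14455.
Within the partial block the first minute is 1800 frames and each further minute 1798, so 8 further minute boundaries passed. Total skipped labels = 18 × 29 + 2 × 8 = 538.
Non-drop label index = 535933 + 538 = 536471; at 30 labels/s that is 04:58:02:11, i.e. DF 04:58:02;11.

04:58:02;11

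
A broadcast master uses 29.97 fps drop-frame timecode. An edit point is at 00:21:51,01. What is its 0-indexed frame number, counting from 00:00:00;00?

Complete 10-minute blocks: 2, each 17982 frames → 35964.
Remaining 1 whole minute in the current block: 1800 + 0 × 1798 = 1800 frames.
Within the current minute: 51 × 30 + 1 − 2 = 1529 (labels ;00/;01 skipped at this minute). Total = 35964 + 1800 + 1529 = 39293.

39293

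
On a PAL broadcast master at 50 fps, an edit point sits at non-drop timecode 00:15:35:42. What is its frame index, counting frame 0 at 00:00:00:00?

46792

Total seconds to the label: (0 × 3600 + 15 × 60 + 35) = 935.
Frame index = 935 × 50 + 42 = 46792.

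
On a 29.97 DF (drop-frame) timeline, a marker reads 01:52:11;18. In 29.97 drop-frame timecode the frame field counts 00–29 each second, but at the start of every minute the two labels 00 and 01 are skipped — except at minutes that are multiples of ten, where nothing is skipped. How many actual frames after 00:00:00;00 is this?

201746

As if non-drop at 30 labels/s: (1 × 3600 + 52 × 60 + 11) × 30 + 18 = 201948.
Minute boundaries passed: 112; those not divisible by 10: 112 − 11 = 101; dropped labels = 2 × 101 = 202.
Actual frame index = 201948 − 202 = 201746.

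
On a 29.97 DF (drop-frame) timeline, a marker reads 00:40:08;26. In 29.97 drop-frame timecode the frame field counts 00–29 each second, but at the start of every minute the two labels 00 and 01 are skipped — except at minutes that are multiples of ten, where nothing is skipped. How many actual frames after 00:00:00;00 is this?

Complete 10-minute blocks: 4, each 17982 frames → 71928.
Remaining 0 whole minutes in the current block: 0 frames.
Within the current minute: 8 × 30 + 26 = 266. Total = 71928 + 0 + 266 = 72194.

72194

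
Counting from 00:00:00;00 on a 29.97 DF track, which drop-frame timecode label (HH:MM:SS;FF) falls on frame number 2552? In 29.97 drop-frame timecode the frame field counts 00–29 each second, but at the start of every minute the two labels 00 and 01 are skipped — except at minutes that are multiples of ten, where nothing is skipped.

Each 10-minute DF block holds 10 × 60 × 30 − 9 × 2 = 17982 frames. 2552 ÷ 17982 → 0 full blocks, remainder 2552.
Within the partial block the first minute is 1800 frames and each further minute 1798, so 1 further minute boundary passed. Total skipped labels = 18 × 0 + 2 × 1 = 2.
Non-drop label index = 2552 + 2 = 2554; at 30 labels/s that is 00:01:25:04, i.e. DF 00:01:25;04.

00:01:25;04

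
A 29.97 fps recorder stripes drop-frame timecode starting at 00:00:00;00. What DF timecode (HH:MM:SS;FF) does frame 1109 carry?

Ten DF minutes hold 17982 frames, so frame 1109 lies in block 0 (frames 0–17981) with 1109 frames into that block.
The block's first minute is 1800 frames and the rest 1798 each; 1109 frames reaches minute 0, so 0 × 18 + 0 × 2 = 0 labels have been skipped so far.
Adding those back, label number 1109 + 0 = 1109 at 30 labels/s is 36 s + 29 f = 0 h 0 min 36 s frame 29, i.e. 00:00:36;29.

00:00:36;29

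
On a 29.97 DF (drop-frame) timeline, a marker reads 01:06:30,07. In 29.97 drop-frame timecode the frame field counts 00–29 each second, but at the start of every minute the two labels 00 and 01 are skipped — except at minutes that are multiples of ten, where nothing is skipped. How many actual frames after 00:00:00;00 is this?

119587

As if non-drop at 30 labels/s: (1 × 3600 + 6 × 60 + 30) × 30 + 7 = 119707.
Minute boundaries passed: 66; those not divisible by 10: 66 − 6 = 60; dropped labels = 2 × 60 = 120.
Actual frame index = 119707 − 120 = 119587.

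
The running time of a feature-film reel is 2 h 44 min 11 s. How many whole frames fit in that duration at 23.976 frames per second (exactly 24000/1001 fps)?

236187 frames

2 h 44 min 11 s = 9851 s.
Frames = 9851 × 24000/1001 = 236424000/1001 ≈ 236187.8122.
Complete frames: 236187.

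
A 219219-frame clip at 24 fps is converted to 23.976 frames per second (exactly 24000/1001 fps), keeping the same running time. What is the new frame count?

Target frames = source frames × (target rate / source rate) = 219219 × (24000/1001)/(24) = 219219 × 1000/1001 = 219000.

219000 frames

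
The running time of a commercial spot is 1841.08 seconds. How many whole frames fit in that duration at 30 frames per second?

55232 frames

Frames = 1841.08 × 30 = 276162/5 ≈ 55232.4000.
Complete frames: 55232.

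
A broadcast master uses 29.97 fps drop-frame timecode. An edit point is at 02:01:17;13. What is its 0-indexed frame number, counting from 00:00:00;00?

As if non-drop at 30 labels/s: (2 × 3600 + 1 × 60 + 17) × 30 + 13 = 218323.
Minute boundaries passed: 121; those not divisible by 10: 121 − 12 = 109; dropped labels = 2 × 109 = 218.
Actual frame index = 218323 − 218 = 218105.

218105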